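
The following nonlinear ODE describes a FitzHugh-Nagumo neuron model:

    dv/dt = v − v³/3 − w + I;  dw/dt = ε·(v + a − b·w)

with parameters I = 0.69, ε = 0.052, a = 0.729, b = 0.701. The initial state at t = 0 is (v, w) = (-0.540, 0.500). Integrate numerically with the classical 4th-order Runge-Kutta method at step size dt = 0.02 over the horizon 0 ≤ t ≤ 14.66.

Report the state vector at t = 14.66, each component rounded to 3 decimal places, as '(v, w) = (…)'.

(v, w) = (-1.060, -0.036)

t=0.000: state=(-0.540, 0.500)
step 1 (dt=0.02): k1=(-0.298, -0.008), k2=(-0.300, -0.009), k3=(-0.300, -0.009), k4=(-0.302, -0.009); state += dt/6·(k1+2k2+2k3+k4)
t=0.020: state=(-0.546, 0.500)
t=0.040: state=(-0.552, 0.500)
t=0.060: state=(-0.558, 0.499)
continuing one RK4 step at a time; state shown every 25 steps (Δt=0.5):
t=0.500: state=(-0.714, 0.494)
t=1.000: state=(-0.930, 0.482)
t=1.500: state=(-1.152, 0.466)
t=2.000: state=(-1.333, 0.444)
t=2.500: state=(-1.448, 0.419)
t=3.000: state=(-1.505, 0.392)
t=3.500: state=(-1.525, 0.364)
t=4.000: state=(-1.526, 0.337)
t=4.500: state=(-1.516, 0.311)
t=5.000: state=(-1.502, 0.285)
t=5.500: state=(-1.485, 0.260)
t=6.000: state=(-1.466, 0.236)
t=6.500: state=(-1.447, 0.213)
t=7.000: state=(-1.427, 0.191)
t=7.500: state=(-1.406, 0.170)
t=8.000: state=(-1.386, 0.150)
t=8.500: state=(-1.365, 0.130)
t=9.000: state=(-1.344, 0.112)
t=9.500: state=(-1.322, 0.094)
t=10.000: state=(-1.300, 0.078)
t=10.500: state=(-1.277, 0.062)
t=11.000: state=(-1.254, 0.047)
t=11.500: state=(-1.231, 0.033)
t=12.000: state=(-1.206, 0.020)
t=12.500: state=(-1.181, 0.007)
t=13.000: state=(-1.155, -0.004)
t=13.500: state=(-1.128, -0.015)
t=14.000: state=(-1.100, -0.024)
t=14.500: state=(-1.070, -0.033)
t=14.660: state=(-1.060, -0.036)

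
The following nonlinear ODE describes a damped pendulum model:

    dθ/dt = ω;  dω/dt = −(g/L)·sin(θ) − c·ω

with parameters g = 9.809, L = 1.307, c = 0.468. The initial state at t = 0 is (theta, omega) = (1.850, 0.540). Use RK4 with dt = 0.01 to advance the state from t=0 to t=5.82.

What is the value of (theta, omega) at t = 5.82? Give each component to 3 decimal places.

(theta, omega) = (-0.126, -1.136)

t=0.000: state=(1.850, 0.540)
step 1 (dt=0.01): k1=(0.540, -7.467), k2=(0.503, -7.444), k3=(0.503, -7.444), k4=(0.466, -7.422); state += dt/6·(k1+2k2+2k3+k4)
t=0.010: state=(1.855, 0.466)
t=0.020: state=(1.859, 0.392)
t=0.030: state=(1.863, 0.318)
continuing one RK4 step at a time; state shown every 20 steps (Δt=0.2):
t=0.200: state=(1.814, -0.883)
t=0.400: state=(1.502, -2.223)
t=0.600: state=(0.937, -3.359)
t=0.800: state=(0.203, -3.817)
t=1.000: state=(-0.519, -3.235)
t=1.200: state=(-1.041, -1.923)
t=1.400: state=(-1.276, -0.427)
t=1.600: state=(-1.218, 0.980)
t=1.800: state=(-0.900, 2.148)
t=2.000: state=(-0.392, 2.818)
t=2.200: state=(0.175, 2.711)
t=2.400: state=(0.643, 1.881)
t=2.600: state=(0.903, 0.693)
t=2.800: state=(0.919, -0.519)
t=3.000: state=(0.709, -1.527)
t=3.200: state=(0.337, -2.111)
t=3.400: state=(-0.094, -2.089)
t=3.600: state=(-0.460, -1.495)
t=3.800: state=(-0.670, -0.575)
t=4.000: state=(-0.687, 0.394)
t=4.200: state=(-0.524, 1.188)
t=4.400: state=(-0.236, 1.618)
t=4.600: state=(0.091, 1.572)
t=4.800: state=(0.364, 1.096)
t=5.000: state=(0.513, 0.373)
t=5.200: state=(0.511, -0.378)
t=5.400: state=(0.373, -0.968)
t=5.600: state=(0.145, -1.251)
t=5.800: state=(-0.103, -1.164)
t=5.820: state=(-0.126, -1.136)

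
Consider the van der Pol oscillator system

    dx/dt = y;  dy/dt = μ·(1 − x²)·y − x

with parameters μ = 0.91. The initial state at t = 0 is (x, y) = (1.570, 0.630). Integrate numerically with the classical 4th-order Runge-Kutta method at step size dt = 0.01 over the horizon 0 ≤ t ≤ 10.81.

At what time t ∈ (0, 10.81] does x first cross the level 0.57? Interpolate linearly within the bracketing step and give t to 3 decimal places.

t=0.000: state=(1.570, 0.630)
step 1 (dt=0.01): k1=(0.630, -2.410), k2=(0.618, -2.402), k3=(0.618, -2.402), k4=(0.606, -2.395); state += dt/6·(k1+2k2+2k3+k4)
t=0.010: state=(1.576, 0.606)
t=0.020: state=(1.582, 0.582)
t=0.030: state=(1.588, 0.558)
continuing one RK4 step at a time; state shown every 50 steps (Δt=0.5):
t=0.500: state=(1.632, -0.277)
t=1.000: state=(1.369, -0.737)
t=1.500: state=(0.897, -1.182)
t=1.740: state=(0.578, -1.491)
next step: t=1.750: state=(0.563, -1.506) — x has crossed 0.57
linear interpolation between t=1.740 (0.57755) and t=1.750 (0.56256) → t≈1.745

t = 1.745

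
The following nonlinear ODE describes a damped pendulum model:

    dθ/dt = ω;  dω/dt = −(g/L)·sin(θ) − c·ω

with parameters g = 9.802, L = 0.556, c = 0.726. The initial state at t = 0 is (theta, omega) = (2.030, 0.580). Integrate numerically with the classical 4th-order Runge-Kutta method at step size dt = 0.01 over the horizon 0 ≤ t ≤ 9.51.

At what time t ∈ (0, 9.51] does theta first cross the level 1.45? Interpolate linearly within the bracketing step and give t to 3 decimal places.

t = 0.314

t=0.000: state=(2.030, 0.580)
step 1 (dt=0.01): k1=(0.580, -16.224), k2=(0.499, -16.143), k3=(0.499, -16.146), k4=(0.419, -16.068); state += dt/6·(k1+2k2+2k3+k4)
t=0.010: state=(2.035, 0.419)
t=0.020: state=(2.038, 0.259)
t=0.030: state=(2.040, 0.100)
t=0.310: state=(1.468, -4.155)
next step: t=0.320: state=(1.426, -4.299) — theta has crossed 1.45
linear interpolation between t=0.310 (1.46798) and t=0.320 (1.42571) → t≈0.314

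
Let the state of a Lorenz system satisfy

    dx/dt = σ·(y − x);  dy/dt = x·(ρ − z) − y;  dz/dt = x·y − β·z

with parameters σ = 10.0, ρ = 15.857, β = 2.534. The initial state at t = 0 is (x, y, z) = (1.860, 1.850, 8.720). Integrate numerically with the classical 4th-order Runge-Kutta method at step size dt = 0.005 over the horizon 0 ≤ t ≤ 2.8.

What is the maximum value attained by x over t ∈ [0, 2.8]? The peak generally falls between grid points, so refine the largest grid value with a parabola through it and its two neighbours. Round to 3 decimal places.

max x = 10.181

t=0.000: state=(1.860, 1.850, 8.720)
step 1 (dt=0.005): k1=(-0.100, 11.425, -18.655), k2=(0.188, 11.481, -18.485), k3=(0.182, 11.485, -18.484), k4=(0.465, 11.546, -18.313); state += dt/6·(k1+2k2+2k3+k4)
t=0.005: state=(1.861, 1.907, 8.628)
t=0.010: state=(1.865, 1.965, 8.537)
t=0.015: state=(1.871, 2.024, 8.448)
continuing one RK4 step at a time; state shown every 20 steps (Δt=0.1):
t=0.100: state=(2.326, 3.213, 7.224)
t=0.200: state=(3.638, 5.410, 6.735)
t=0.300: state=(5.931, 8.724, 8.244)
t=0.400: state=(8.874, 11.559, 13.333)
t=0.500: state=(10.130, 9.464, 19.866)
t=0.600: state=(7.704, 4.160, 20.847)
t=0.700: state=(4.391, 1.717, 17.597)
t=0.800: state=(2.571, 1.529, 14.104)
t=0.900: state=(2.087, 2.065, 11.295)
t=1.000: state=(2.410, 3.057, 9.262)
t=1.100: state=(3.393, 4.739, 8.179)
t=1.200: state=(5.155, 7.339, 8.637)
t=1.300: state=(7.617, 10.152, 11.779)
t=1.400: state=(9.478, 10.201, 17.297)
t=1.500: state=(8.585, 6.257, 20.266)
t=1.600: state=(5.783, 3.020, 18.545)
t=1.700: state=(3.644, 2.202, 15.390)
t=1.800: state=(2.826, 2.554, 12.585)
t=1.900: state=(2.972, 3.498, 10.520)
t=2.000: state=(3.850, 5.085, 9.445)
t=2.100: state=(5.443, 7.372, 9.901)
t=2.200: state=(7.524, 9.563, 12.670)
t=2.300: state=(8.926, 9.368, 17.064)
t=2.400: state=(8.134, 6.262, 19.319)
t=2.500: state=(5.887, 3.642, 17.964)
t=2.600: state=(4.115, 2.898, 15.299)
t=2.700: state=(3.439, 3.257, 12.854)
t=2.800: state=(3.662, 4.262, 11.129)
largest grid value and its neighbours: x(0.480)=10.17621, x(0.485)=10.18086, x(0.490)=10.17473
parabola through these three points peaks at t≈0.485 with x≈10.18089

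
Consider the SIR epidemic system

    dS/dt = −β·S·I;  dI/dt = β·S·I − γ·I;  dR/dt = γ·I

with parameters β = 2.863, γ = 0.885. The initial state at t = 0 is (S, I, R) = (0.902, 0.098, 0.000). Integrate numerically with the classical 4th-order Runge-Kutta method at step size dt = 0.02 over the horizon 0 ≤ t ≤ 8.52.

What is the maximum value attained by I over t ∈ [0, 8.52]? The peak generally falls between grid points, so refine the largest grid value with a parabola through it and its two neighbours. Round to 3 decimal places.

t=0.000: state=(0.902, 0.098, 0.000)
step 1 (dt=0.02): k1=(-0.253, 0.166, 0.087), k2=(-0.257, 0.168, 0.088), k3=(-0.257, 0.168, 0.088), k4=(-0.260, 0.171, 0.090); state += dt/6·(k1+2k2+2k3+k4)
t=0.020: state=(0.897, 0.101, 0.002)
t=0.040: state=(0.892, 0.105, 0.004)
t=0.060: state=(0.886, 0.108, 0.005)
continuing one RK4 step at a time; state shown every 25 steps (Δt=0.5):
t=0.500: state=(0.730, 0.205, 0.065)
t=1.000: state=(0.500, 0.318, 0.182)
t=1.500: state=(0.305, 0.360, 0.336)
t=2.000: state=(0.185, 0.325, 0.489)
t=2.500: state=(0.122, 0.259, 0.619)
t=3.000: state=(0.088, 0.193, 0.719)
t=3.500: state=(0.070, 0.139, 0.792)
t=4.000: state=(0.059, 0.098, 0.843)
t=4.500: state=(0.052, 0.068, 0.880)
t=5.000: state=(0.048, 0.047, 0.905)
t=5.500: state=(0.046, 0.032, 0.922)
t=6.000: state=(0.044, 0.022, 0.934)
t=6.500: state=(0.043, 0.015, 0.942)
t=7.000: state=(0.042, 0.010, 0.948)
t=7.500: state=(0.042, 0.007, 0.951)
t=8.000: state=(0.041, 0.005, 0.954)
t=8.500: state=(0.041, 0.003, 0.956)
t=8.520: state=(0.041, 0.003, 0.956)
largest grid value and its neighbours: I(1.460)=0.35974, I(1.480)=0.35985, I(1.500)=0.35982
parabola through these three points peaks at t≈1.486 with I≈0.35985

max I = 0.360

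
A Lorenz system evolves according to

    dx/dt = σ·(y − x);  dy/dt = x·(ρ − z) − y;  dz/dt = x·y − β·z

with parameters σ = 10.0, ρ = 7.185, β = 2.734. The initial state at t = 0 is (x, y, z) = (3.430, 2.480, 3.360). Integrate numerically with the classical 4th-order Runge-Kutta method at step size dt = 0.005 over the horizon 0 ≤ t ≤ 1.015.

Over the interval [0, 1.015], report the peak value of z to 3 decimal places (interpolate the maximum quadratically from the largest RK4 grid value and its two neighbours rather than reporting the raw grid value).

t=0.000: state=(3.430, 2.480, 3.360)
step 1 (dt=0.005): k1=(-9.500, 10.640, -0.680), k2=(-8.997, 10.528, -0.643), k3=(-9.012, 10.533, -0.642), k4=(-8.523, 10.426, -0.605); state += dt/6·(k1+2k2+2k3+k4)
t=0.005: state=(3.385, 2.533, 3.357)
t=0.010: state=(3.345, 2.584, 3.354)
t=0.015: state=(3.309, 2.635, 3.352)
continuing one RK4 step at a time; state shown every 10 steps (Δt=0.05):
t=0.050: state=(3.163, 2.970, 3.347)
t=0.100: state=(3.182, 3.413, 3.391)
t=0.150: state=(3.364, 3.841, 3.513)
t=0.200: state=(3.642, 4.263, 3.728)
t=0.250: state=(3.974, 4.668, 4.048)
t=0.300: state=(4.327, 5.033, 4.475)
t=0.350: state=(4.670, 5.326, 4.996)
t=0.400: state=(4.972, 5.512, 5.584)
t=0.450: state=(5.200, 5.564, 6.192)
t=0.500: state=(5.328, 5.472, 6.764)
t=0.550: state=(5.341, 5.250, 7.241)
t=0.600: state=(5.240, 4.932, 7.577)
t=0.650: state=(5.042, 4.568, 7.751)
t=0.700: state=(4.777, 4.205, 7.766)
t=0.750: state=(4.481, 3.880, 7.647)
t=0.800: state=(4.186, 3.615, 7.426)
t=0.850: state=(3.917, 3.418, 7.141)
t=0.900: state=(3.691, 3.289, 6.823)
t=0.950: state=(3.516, 3.221, 6.497)
t=1.000: state=(3.395, 3.206, 6.184)
t=1.015: state=(3.369, 3.211, 6.095)
largest grid value and its neighbours: z(0.675)=7.77709, z(0.680)=7.77778, z(0.685)=7.77700
parabola through these three points peaks at t≈0.680 with z≈7.77779

max z = 7.778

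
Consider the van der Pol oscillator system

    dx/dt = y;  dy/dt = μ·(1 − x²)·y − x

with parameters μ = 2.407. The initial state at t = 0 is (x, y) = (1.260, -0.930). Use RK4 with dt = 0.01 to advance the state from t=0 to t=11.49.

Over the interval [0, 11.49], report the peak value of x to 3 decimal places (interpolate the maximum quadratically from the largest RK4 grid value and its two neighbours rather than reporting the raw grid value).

t=0.000: state=(1.260, -0.930)
step 1 (dt=0.01): k1=(-0.930, 0.055), k2=(-0.930, 0.033), k3=(-0.930, 0.034), k4=(-0.930, 0.012); state += dt/6·(k1+2k2+2k3+k4)
t=0.010: state=(1.251, -0.930)
t=0.020: state=(1.241, -0.930)
t=0.030: state=(1.232, -0.930)
continuing one RK4 step at a time; state shown every 50 steps (Δt=0.5):
t=0.500: state=(0.717, -1.432)
t=1.000: state=(-0.552, -4.156)
t=1.500: state=(-2.017, -0.495)
t=2.000: state=(-1.981, 0.257)
t=2.500: state=(-1.838, 0.306)
t=3.000: state=(-1.673, 0.357)
t=3.500: state=(-1.476, 0.441)
t=4.000: state=(-1.219, 0.610)
t=4.500: state=(-0.820, 1.079)
t=5.000: state=(0.095, 3.060)
t=5.500: state=(1.855, 1.657)
t=6.000: state=(1.991, -0.221)
t=6.500: state=(1.855, -0.301)
t=7.000: state=(1.693, -0.350)
t=7.500: state=(1.500, -0.429)
t=8.000: state=(1.252, -0.584)
t=8.500: state=(0.877, -0.994)
t=9.000: state=(0.063, -2.680)
t=9.500: state=(-1.745, -2.353)
t=10.000: state=(-2.003, 0.194)
t=10.500: state=(-1.872, 0.296)
t=11.000: state=(-1.712, 0.344)
t=11.490: state=(-1.528, 0.416)
largest grid value and its neighbours: x(5.770)=2.02197, x(5.780)=2.02203, x(5.790)=2.02188
parabola through these three points peaks at t≈5.778 with x≈2.02203

max x = 2.022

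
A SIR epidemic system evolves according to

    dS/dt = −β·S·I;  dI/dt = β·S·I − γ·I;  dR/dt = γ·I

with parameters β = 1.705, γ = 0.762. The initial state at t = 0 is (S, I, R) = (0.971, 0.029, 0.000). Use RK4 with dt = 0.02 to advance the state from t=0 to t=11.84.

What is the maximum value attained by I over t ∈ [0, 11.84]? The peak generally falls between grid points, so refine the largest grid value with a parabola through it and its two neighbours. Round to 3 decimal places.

t=0.000: state=(0.971, 0.029, 0.000)
step 1 (dt=0.02): k1=(-0.048, 0.026, 0.022), k2=(-0.048, 0.026, 0.022), k3=(-0.048, 0.026, 0.022), k4=(-0.049, 0.026, 0.022); state += dt/6·(k1+2k2+2k3+k4)
t=0.020: state=(0.970, 0.030, 0.000)
t=0.040: state=(0.969, 0.030, 0.001)
t=0.060: state=(0.968, 0.031, 0.001)
continuing one RK4 step at a time; state shown every 25 steps (Δt=0.5):
t=0.500: state=(0.941, 0.045, 0.014)
t=1.000: state=(0.898, 0.067, 0.035)
t=1.500: state=(0.838, 0.096, 0.066)
t=2.000: state=(0.761, 0.130, 0.109)
t=2.500: state=(0.671, 0.164, 0.165)
t=3.000: state=(0.577, 0.190, 0.233)
t=3.500: state=(0.487, 0.205, 0.308)
t=4.000: state=(0.409, 0.205, 0.387)
t=4.500: state=(0.345, 0.192, 0.463)
t=5.000: state=(0.295, 0.173, 0.533)
t=5.500: state=(0.257, 0.149, 0.594)
t=6.000: state=(0.229, 0.125, 0.646)
t=6.500: state=(0.208, 0.103, 0.689)
t=7.000: state=(0.192, 0.083, 0.725)
t=7.500: state=(0.180, 0.067, 0.753)
t=8.000: state=(0.171, 0.053, 0.776)
t=8.500: state=(0.164, 0.042, 0.794)
t=9.000: state=(0.159, 0.033, 0.808)
t=9.500: state=(0.155, 0.026, 0.819)
t=10.000: state=(0.152, 0.020, 0.828)
t=10.500: state=(0.150, 0.015, 0.834)
t=11.000: state=(0.148, 0.012, 0.840)
t=11.500: state=(0.147, 0.009, 0.844)
t=11.840: state=(0.146, 0.008, 0.846)
largest grid value and its neighbours: I(3.720)=0.20628, I(3.740)=0.20629, I(3.760)=0.20629
parabola through these three points peaks at t≈3.744 with I≈0.20629

max I = 0.206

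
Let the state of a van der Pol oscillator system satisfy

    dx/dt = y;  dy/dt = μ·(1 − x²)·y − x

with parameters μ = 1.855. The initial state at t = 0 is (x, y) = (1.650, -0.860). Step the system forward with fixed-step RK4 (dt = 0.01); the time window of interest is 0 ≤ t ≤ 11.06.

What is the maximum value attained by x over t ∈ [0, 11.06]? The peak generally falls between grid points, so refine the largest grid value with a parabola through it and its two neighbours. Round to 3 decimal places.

max x = 2.019

t=0.000: state=(1.650, -0.860)
step 1 (dt=0.01): k1=(-0.860, 1.098), k2=(-0.855, 1.062), k3=(-0.855, 1.063), k4=(-0.849, 1.028); state += dt/6·(k1+2k2+2k3+k4)
t=0.010: state=(1.641, -0.849)
t=0.020: state=(1.633, -0.839)
t=0.030: state=(1.625, -0.830)
continuing one RK4 step at a time; state shown every 50 steps (Δt=0.5):
t=0.500: state=(1.268, -0.780)
t=1.000: state=(0.790, -1.235)
t=1.500: state=(-0.162, -2.884)
t=2.000: state=(-1.765, -1.959)
t=2.500: state=(-2.011, 0.200)
t=3.000: state=(-1.855, 0.374)
t=3.500: state=(-1.648, 0.457)
t=4.000: state=(-1.389, 0.591)
t=4.500: state=(-1.032, 0.886)
t=5.000: state=(-0.410, 1.781)
t=5.500: state=(0.992, 3.634)
t=6.000: state=(2.003, 0.318)
t=6.500: state=(1.936, -0.324)
t=7.000: state=(1.749, -0.415)
t=7.500: state=(1.518, -0.517)
t=8.000: state=(1.217, -0.714)
t=8.500: state=(0.755, -1.226)
t=9.000: state=(-0.202, -2.903)
t=9.500: state=(-1.775, -1.853)
t=10.000: state=(-2.001, 0.207)
t=10.500: state=(-1.842, 0.378)
t=11.000: state=(-1.633, 0.463)
t=11.060: state=(-1.605, 0.476)
largest grid value and its neighbours: x(6.100)=2.01862, x(6.110)=2.01878, x(6.120)=2.01874
parabola through these three points peaks at t≈6.113 with x≈2.01879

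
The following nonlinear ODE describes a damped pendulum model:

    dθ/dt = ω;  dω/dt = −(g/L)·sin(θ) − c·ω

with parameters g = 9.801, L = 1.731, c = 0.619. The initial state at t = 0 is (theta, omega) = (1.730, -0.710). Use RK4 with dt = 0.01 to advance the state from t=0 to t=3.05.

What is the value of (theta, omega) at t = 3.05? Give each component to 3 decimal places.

(theta, omega) = (0.586, -0.698)

t=0.000: state=(1.730, -0.710)
step 1 (dt=0.01): k1=(-0.710, -5.151), k2=(-0.736, -5.138), k3=(-0.736, -5.138), k4=(-0.761, -5.126); state += dt/6·(k1+2k2+2k3+k4)
t=0.010: state=(1.723, -0.761)
t=0.020: state=(1.715, -0.813)
t=0.030: state=(1.706, -0.863)
continuing one RK4 step at a time; state shown every 10 steps (Δt=0.1):
t=0.100: state=(1.634, -1.213)
t=0.200: state=(1.488, -1.688)
t=0.300: state=(1.297, -2.127)
t=0.400: state=(1.065, -2.506)
t=0.500: state=(0.799, -2.796)
t=0.600: state=(0.510, -2.961)
t=0.700: state=(0.212, -2.976)
t=0.800: state=(-0.080, -2.832)
t=0.900: state=(-0.350, -2.543)
t=1.000: state=(-0.585, -2.141)
t=1.100: state=(-0.775, -1.666)
t=1.200: state=(-0.917, -1.154)
t=1.300: state=(-1.006, -0.633)
t=1.400: state=(-1.044, -0.124)
t=1.500: state=(-1.032, 0.357)
t=1.600: state=(-0.973, 0.799)
t=1.700: state=(-0.874, 1.190)
t=1.800: state=(-0.738, 1.515)
t=1.900: state=(-0.573, 1.759)
t=2.000: state=(-0.389, 1.907)
t=2.100: state=(-0.195, 1.950)
t=2.200: state=(-0.003, 1.887)
t=2.300: state=(0.179, 1.724)
t=2.400: state=(0.339, 1.478)
t=2.500: state=(0.472, 1.171)
t=2.600: state=(0.572, 0.826)
t=2.700: state=(0.637, 0.463)
t=2.800: state=(0.665, 0.101)
t=2.900: state=(0.658, -0.244)
t=3.000: state=(0.617, -0.557)
t=3.050: state=(0.586, -0.698)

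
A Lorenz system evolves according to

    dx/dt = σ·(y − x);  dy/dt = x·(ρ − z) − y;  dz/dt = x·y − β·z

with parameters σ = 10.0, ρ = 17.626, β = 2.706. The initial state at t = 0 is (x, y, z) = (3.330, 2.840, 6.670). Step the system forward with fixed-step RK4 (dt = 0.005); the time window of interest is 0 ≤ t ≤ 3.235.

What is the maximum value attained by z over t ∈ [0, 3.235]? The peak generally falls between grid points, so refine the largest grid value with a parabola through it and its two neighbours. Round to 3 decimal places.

max z = 24.620

t=0.000: state=(3.330, 2.840, 6.670)
step 1 (dt=0.005): k1=(-4.900, 33.643, -8.592), k2=(-3.936, 33.496, -8.289), k3=(-3.964, 33.521, -8.286), k4=(-3.026, 33.396, -7.981); state += dt/6·(k1+2k2+2k3+k4)
t=0.005: state=(3.310, 3.008, 6.629)
t=0.010: state=(3.300, 3.174, 6.590)
t=0.015: state=(3.298, 3.340, 6.555)
continuing one RK4 step at a time; state shown every 40 steps (Δt=0.2):
t=0.200: state=(7.300, 11.078, 9.523)
t=0.400: state=(10.725, 7.547, 24.525)
t=0.600: state=(2.890, 0.706, 17.112)
t=0.800: state=(1.574, 1.887, 10.281)
t=1.000: state=(3.649, 5.608, 7.421)
t=1.200: state=(9.781, 12.993, 15.189)
t=1.400: state=(7.723, 3.348, 22.853)
t=1.600: state=(2.279, 1.450, 14.392)
t=1.800: state=(2.659, 3.683, 9.226)
t=2.000: state=(6.754, 9.884, 10.374)
t=2.200: state=(10.434, 8.731, 22.698)
t=2.400: state=(4.065, 1.799, 17.852)
t=2.600: state=(2.679, 3.148, 11.388)
t=2.800: state=(5.456, 7.839, 10.003)
t=3.000: state=(10.204, 10.818, 19.671)
t=3.200: state=(5.777, 2.882, 19.774)
t=3.235: state=(4.856, 2.508, 18.459)
largest grid value and its neighbours: z(0.410)=24.61461, z(0.415)=24.61828, z(0.420)=24.59619
parabola through these three points peaks at t≈0.413 with z≈24.61993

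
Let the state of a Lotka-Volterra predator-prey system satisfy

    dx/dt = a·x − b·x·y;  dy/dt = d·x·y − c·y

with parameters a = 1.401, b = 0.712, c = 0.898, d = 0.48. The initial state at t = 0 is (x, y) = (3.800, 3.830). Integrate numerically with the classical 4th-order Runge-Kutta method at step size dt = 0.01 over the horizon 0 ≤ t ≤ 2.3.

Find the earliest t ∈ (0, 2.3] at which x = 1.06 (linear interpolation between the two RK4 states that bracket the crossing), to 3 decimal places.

t=0.000: state=(3.800, 3.830)
step 1 (dt=0.01): k1=(-5.039, 3.547), k2=(-5.053, 3.516), k3=(-5.052, 3.516), k4=(-5.066, 3.485); state += dt/6·(k1+2k2+2k3+k4)
t=0.010: state=(3.749, 3.865)
t=0.020: state=(3.699, 3.900)
t=0.030: state=(3.648, 3.934)
continuing one RK4 step at a time; state shown every 10 steps (Δt=0.1):
t=0.100: state=(3.289, 4.150)
t=0.200: state=(2.790, 4.389)
t=0.300: state=(2.335, 4.537)
t=0.400: state=(1.940, 4.594)
t=0.500: state=(1.609, 4.571)
t=0.600: state=(1.341, 4.484)
t=0.700: state=(1.126, 4.348)
t=0.730: state=(1.071, 4.300)
next step: t=0.740: state=(1.053, 4.284) — x has crossed 1.06
linear interpolation between t=0.730 (1.07066) and t=0.740 (1.05309) → t≈0.736

t = 0.736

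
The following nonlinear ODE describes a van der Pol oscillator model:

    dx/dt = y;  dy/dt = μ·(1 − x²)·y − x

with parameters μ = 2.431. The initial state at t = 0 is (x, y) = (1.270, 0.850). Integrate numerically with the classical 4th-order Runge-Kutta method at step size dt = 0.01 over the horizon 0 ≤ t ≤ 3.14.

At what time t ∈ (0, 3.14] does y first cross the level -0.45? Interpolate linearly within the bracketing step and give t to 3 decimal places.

t = 0.932

t=0.000: state=(1.270, 0.850)
step 1 (dt=0.01): k1=(0.850, -2.536), k2=(0.837, -2.544), k3=(0.837, -2.543), k4=(0.825, -2.550); state += dt/6·(k1+2k2+2k3+k4)
t=0.010: state=(1.278, 0.825)
t=0.020: state=(1.286, 0.799)
t=0.030: state=(1.294, 0.773)
continuing one RK4 step at a time; state shown every 20 steps (Δt=0.2):
t=0.200: state=(1.390, 0.359)
t=0.400: state=(1.423, -0.002)
t=0.600: state=(1.398, -0.226)
t=0.800: state=(1.337, -0.372)
t=0.930: state=(1.284, -0.449)
next step: t=0.940: state=(1.280, -0.455) — y has crossed -0.45
linear interpolation between t=0.930 (-0.44890) and t=0.940 (-0.45465) → t≈0.932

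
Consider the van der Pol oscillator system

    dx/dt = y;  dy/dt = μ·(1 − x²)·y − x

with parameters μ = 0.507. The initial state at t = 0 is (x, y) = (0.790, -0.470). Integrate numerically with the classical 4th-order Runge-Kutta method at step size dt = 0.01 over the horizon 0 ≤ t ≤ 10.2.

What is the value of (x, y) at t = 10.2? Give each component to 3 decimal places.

(x, y) = (-0.434, 1.774)

t=0.000: state=(0.790, -0.470)
step 1 (dt=0.01): k1=(-0.470, -0.880), k2=(-0.474, -0.879), k3=(-0.474, -0.879), k4=(-0.479, -0.878); state += dt/6·(k1+2k2+2k3+k4)
t=0.010: state=(0.785, -0.479)
t=0.020: state=(0.780, -0.488)
t=0.030: state=(0.776, -0.496)
continuing one RK4 step at a time; state shown every 50 steps (Δt=0.5):
t=0.500: state=(0.448, -0.894)
t=1.000: state=(-0.093, -1.249)
t=1.500: state=(-0.752, -1.301)
t=2.000: state=(-1.290, -0.761)
t=2.500: state=(-1.471, 0.029)
t=3.000: state=(-1.293, 0.651)
t=3.500: state=(-0.839, 1.159)
t=4.000: state=(-0.131, 1.672)
t=4.500: state=(0.790, 1.895)
t=5.000: state=(1.582, 1.101)
t=5.500: state=(1.837, -0.026)
t=6.000: state=(1.638, -0.705)
t=6.500: state=(1.165, -1.180)
t=7.000: state=(0.448, -1.706)
t=7.500: state=(-0.534, -2.151)
t=8.000: state=(-1.522, -1.555)
t=8.500: state=(-1.955, -0.210)
t=9.000: state=(-1.834, 0.596)
t=9.500: state=(-1.414, 1.065)
t=10.000: state=(-0.766, 1.547)
t=10.200: state=(-0.434, 1.774)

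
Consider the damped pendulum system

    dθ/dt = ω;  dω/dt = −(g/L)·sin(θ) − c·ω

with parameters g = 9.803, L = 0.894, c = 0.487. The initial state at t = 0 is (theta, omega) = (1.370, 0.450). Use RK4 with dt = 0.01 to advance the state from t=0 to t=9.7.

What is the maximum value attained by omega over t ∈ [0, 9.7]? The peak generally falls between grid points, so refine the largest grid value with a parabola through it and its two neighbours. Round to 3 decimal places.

max omega = 2.947

t=0.000: state=(1.370, 0.450)
step 1 (dt=0.01): k1=(0.450, -10.964), k2=(0.395, -10.942), k3=(0.395, -10.942), k4=(0.341, -10.919); state += dt/6·(k1+2k2+2k3+k4)
t=0.010: state=(1.374, 0.341)
t=0.020: state=(1.377, 0.232)
t=0.030: state=(1.379, 0.123)
continuing one RK4 step at a time; state shown every 50 steps (Δt=0.5):
t=0.500: state=(0.401, -3.666)
t=1.000: state=(-1.003, -0.898)
t=1.500: state=(-0.375, 2.836)
t=2.000: state=(0.768, 0.807)
t=2.500: state=(0.278, -2.254)
t=3.000: state=(-0.608, -0.556)
t=3.500: state=(-0.176, 1.814)
t=4.000: state=(0.489, 0.296)
t=4.500: state=(0.090, -1.455)
t=5.000: state=(-0.391, -0.083)
t=5.500: state=(-0.026, 1.151)
t=6.000: state=(0.309, -0.071)
t=6.500: state=(-0.018, -0.894)
t=7.000: state=(-0.240, 0.170)
t=7.500: state=(0.046, 0.679)
t=8.000: state=(0.182, -0.224)
t=8.500: state=(-0.061, -0.502)
t=9.000: state=(-0.134, 0.244)
t=9.500: state=(0.066, 0.360)
t=9.700: state=(0.116, 0.127)
largest grid value and its neighbours: omega(1.570)=2.94412, omega(1.580)=2.94694, omega(1.590)=2.94655
parabola through these three points peaks at t≈1.584 with omega≈2.94717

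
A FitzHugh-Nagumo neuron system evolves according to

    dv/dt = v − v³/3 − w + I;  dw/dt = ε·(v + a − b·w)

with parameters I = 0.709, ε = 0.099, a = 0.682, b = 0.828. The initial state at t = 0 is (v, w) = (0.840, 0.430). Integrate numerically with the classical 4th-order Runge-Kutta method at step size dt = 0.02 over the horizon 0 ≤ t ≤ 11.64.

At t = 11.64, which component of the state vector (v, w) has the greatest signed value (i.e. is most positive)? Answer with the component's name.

largest component: w

t=0.000: state=(0.840, 0.430)
step 1 (dt=0.02): k1=(0.921, 0.115), k2=(0.923, 0.116), k3=(0.923, 0.116), k4=(0.924, 0.117); state += dt/6·(k1+2k2+2k3+k4)
t=0.020: state=(0.858, 0.432)
t=0.040: state=(0.877, 0.435)
t=0.060: state=(0.896, 0.437)
continuing one RK4 step at a time; state shown every 25 steps (Δt=0.5):
t=0.500: state=(1.285, 0.498)
t=1.000: state=(1.582, 0.581)
t=1.500: state=(1.697, 0.671)
t=2.000: state=(1.715, 0.760)
t=2.500: state=(1.693, 0.845)
t=3.000: state=(1.658, 0.926)
t=3.500: state=(1.617, 1.001)
t=4.000: state=(1.574, 1.071)
t=4.500: state=(1.529, 1.137)
t=5.000: state=(1.483, 1.197)
t=5.500: state=(1.436, 1.253)
t=6.000: state=(1.388, 1.304)
t=6.500: state=(1.338, 1.351)
t=7.000: state=(1.285, 1.393)
t=7.500: state=(1.230, 1.432)
t=8.000: state=(1.172, 1.465)
t=8.500: state=(1.109, 1.495)
t=9.000: state=(1.040, 1.520)
t=9.500: state=(0.962, 1.541)
t=10.000: state=(0.872, 1.556)
t=10.500: state=(0.763, 1.567)
t=11.000: state=(0.624, 1.571)
t=11.500: state=(0.435, 1.567)
t=11.640: state=(0.368, 1.564)
compare at T: v=0.368, w=1.564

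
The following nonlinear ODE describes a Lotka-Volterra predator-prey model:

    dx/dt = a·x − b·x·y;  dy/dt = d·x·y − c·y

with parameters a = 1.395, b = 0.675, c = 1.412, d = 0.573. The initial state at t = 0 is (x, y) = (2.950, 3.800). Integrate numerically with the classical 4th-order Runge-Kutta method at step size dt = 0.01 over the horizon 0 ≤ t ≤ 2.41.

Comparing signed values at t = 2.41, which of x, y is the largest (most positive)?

t=0.000: state=(2.950, 3.800)
step 1 (dt=0.01): k1=(-3.452, 1.058), k2=(-3.442, 1.022), k3=(-3.441, 1.022), k4=(-3.431, 0.985); state += dt/6·(k1+2k2+2k3+k4)
t=0.010: state=(2.916, 3.810)
t=0.020: state=(2.881, 3.820)
t=0.030: state=(2.847, 3.828)
continuing one RK4 step at a time; state shown every 10 steps (Δt=0.1):
t=0.100: state=(2.617, 3.870)
t=0.200: state=(2.316, 3.870)
t=0.300: state=(2.055, 3.807)
t=0.400: state=(1.833, 3.695)
t=0.500: state=(1.651, 3.544)
t=0.600: state=(1.503, 3.368)
t=0.700: state=(1.385, 3.176)
t=0.800: state=(1.294, 2.978)
t=0.900: state=(1.225, 2.779)
t=1.000: state=(1.175, 2.584)
t=1.100: state=(1.142, 2.398)
t=1.200: state=(1.123, 2.222)
t=1.300: state=(1.118, 2.057)
t=1.400: state=(1.124, 1.904)
t=1.500: state=(1.142, 1.765)
t=1.600: state=(1.171, 1.637)
t=1.700: state=(1.210, 1.522)
t=1.800: state=(1.260, 1.418)
t=1.900: state=(1.321, 1.326)
t=2.000: state=(1.392, 1.244)
t=2.100: state=(1.475, 1.173)
t=2.200: state=(1.570, 1.111)
t=2.300: state=(1.678, 1.059)
t=2.400: state=(1.799, 1.016)
t=2.410: state=(1.812, 1.012)
compare at T: x=1.812, y=1.012

largest component: x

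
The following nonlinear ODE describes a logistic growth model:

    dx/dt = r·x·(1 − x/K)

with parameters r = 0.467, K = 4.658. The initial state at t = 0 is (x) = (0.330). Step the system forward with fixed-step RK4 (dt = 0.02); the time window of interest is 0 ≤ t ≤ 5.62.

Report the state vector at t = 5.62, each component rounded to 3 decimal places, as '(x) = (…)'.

t=0.000: state=(0.330)
step 1 (dt=0.02): k1=(0.143), k2=(0.144), k3=(0.144), k4=(0.144); state += dt/6·(k1+2k2+2k3+k4)
t=0.020: state=(0.333)
t=0.040: state=(0.336)
t=0.060: state=(0.339)
continuing one RK4 step at a time; state shown every 10 steps (Δt=0.2):
t=0.200: state=(0.360)
t=0.400: state=(0.392)
t=0.600: state=(0.427)
t=0.800: state=(0.465)
t=1.000: state=(0.505)
t=1.200: state=(0.549)
t=1.400: state=(0.596)
t=1.600: state=(0.646)
t=1.800: state=(0.700)
t=2.000: state=(0.757)
t=2.200: state=(0.818)
t=2.400: state=(0.883)
t=2.600: state=(0.952)
t=2.800: state=(1.024)
t=3.000: state=(1.101)
t=3.200: state=(1.181)
t=3.400: state=(1.266)
t=3.600: state=(1.354)
t=3.800: state=(1.445)
t=4.000: state=(1.540)
t=4.200: state=(1.637)
t=4.400: state=(1.738)
t=4.600: state=(1.841)
t=4.800: state=(1.946)
t=5.000: state=(2.052)
t=5.200: state=(2.160)
t=5.400: state=(2.268)
t=5.600: state=(2.377)
t=5.620: state=(2.388)

(x) = (2.388)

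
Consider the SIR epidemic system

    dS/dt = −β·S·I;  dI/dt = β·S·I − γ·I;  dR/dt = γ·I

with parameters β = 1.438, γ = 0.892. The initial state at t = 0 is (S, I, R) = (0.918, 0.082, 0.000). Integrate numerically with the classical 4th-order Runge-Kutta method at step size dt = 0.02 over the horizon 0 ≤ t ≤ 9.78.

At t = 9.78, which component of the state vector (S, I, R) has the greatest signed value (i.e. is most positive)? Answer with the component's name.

t=0.000: state=(0.918, 0.082, 0.000)
step 1 (dt=0.02): k1=(-0.108, 0.035, 0.073), k2=(-0.109, 0.035, 0.073), k3=(-0.109, 0.035, 0.073), k4=(-0.109, 0.035, 0.074); state += dt/6·(k1+2k2+2k3+k4)
t=0.020: state=(0.916, 0.083, 0.001)
t=0.040: state=(0.914, 0.083, 0.003)
t=0.060: state=(0.911, 0.084, 0.004)
continuing one RK4 step at a time; state shown every 25 steps (Δt=0.5):
t=0.500: state=(0.860, 0.100, 0.040)
t=1.000: state=(0.796, 0.116, 0.089)
t=1.500: state=(0.729, 0.128, 0.143)
t=2.000: state=(0.663, 0.135, 0.202)
t=2.500: state=(0.601, 0.136, 0.263)
t=3.000: state=(0.546, 0.132, 0.323)
t=3.500: state=(0.498, 0.123, 0.379)
t=4.000: state=(0.458, 0.111, 0.432)
t=4.500: state=(0.425, 0.097, 0.478)
t=5.000: state=(0.398, 0.084, 0.518)
t=5.500: state=(0.377, 0.071, 0.553)
t=6.000: state=(0.360, 0.059, 0.582)
t=6.500: state=(0.346, 0.049, 0.605)
t=7.000: state=(0.335, 0.040, 0.625)
t=7.500: state=(0.327, 0.032, 0.641)
t=8.000: state=(0.320, 0.026, 0.654)
t=8.500: state=(0.314, 0.021, 0.665)
t=9.000: state=(0.310, 0.017, 0.673)
t=9.500: state=(0.307, 0.013, 0.680)
t=9.780: state=(0.305, 0.012, 0.683)
compare at T: S=0.305, I=0.012, R=0.683

largest component: R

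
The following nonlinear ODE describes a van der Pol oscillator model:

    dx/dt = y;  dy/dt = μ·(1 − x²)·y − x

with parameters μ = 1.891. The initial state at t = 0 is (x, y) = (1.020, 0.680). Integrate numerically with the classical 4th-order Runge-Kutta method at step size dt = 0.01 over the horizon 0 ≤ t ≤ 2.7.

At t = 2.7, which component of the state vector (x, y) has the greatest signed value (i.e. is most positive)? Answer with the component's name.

t=0.000: state=(1.020, 0.680)
step 1 (dt=0.01): k1=(0.680, -1.072), k2=(0.675, -1.084), k3=(0.675, -1.084), k4=(0.669, -1.095); state += dt/6·(k1+2k2+2k3+k4)
t=0.010: state=(1.027, 0.669)
t=0.020: state=(1.033, 0.658)
t=0.030: state=(1.040, 0.647)
continuing one RK4 step at a time; state shown every 10 steps (Δt=0.1):
t=0.100: state=(1.082, 0.562)
t=0.200: state=(1.132, 0.430)
t=0.300: state=(1.168, 0.293)
t=0.400: state=(1.191, 0.158)
t=0.500: state=(1.200, 0.031)
t=0.600: state=(1.197, -0.086)
t=0.700: state=(1.183, -0.194)
t=0.800: state=(1.159, -0.294)
t=0.900: state=(1.124, -0.389)
t=1.000: state=(1.081, -0.482)
t=1.100: state=(1.028, -0.576)
t=1.200: state=(0.965, -0.676)
t=1.300: state=(0.892, -0.788)
t=1.400: state=(0.807, -0.918)
t=1.500: state=(0.708, -1.074)
t=1.600: state=(0.591, -1.266)
t=1.700: state=(0.453, -1.508)
t=1.800: state=(0.287, -1.815)
t=1.900: state=(0.087, -2.198)
t=2.000: state=(-0.154, -2.650)
t=2.100: state=(-0.443, -3.113)
t=2.200: state=(-0.773, -3.440)
t=2.300: state=(-1.119, -3.408)
t=2.400: state=(-1.438, -2.892)
t=2.500: state=(-1.686, -2.056)
t=2.600: state=(-1.849, -1.223)
t=2.700: state=(-1.938, -0.598)
compare at T: x=-1.938, y=-0.598

largest component: y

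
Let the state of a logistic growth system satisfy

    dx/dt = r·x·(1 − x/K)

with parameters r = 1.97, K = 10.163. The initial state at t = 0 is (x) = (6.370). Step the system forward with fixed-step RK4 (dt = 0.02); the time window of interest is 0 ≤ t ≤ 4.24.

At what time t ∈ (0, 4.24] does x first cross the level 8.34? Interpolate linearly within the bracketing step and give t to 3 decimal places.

t = 0.509

t=0.000: state=(6.370)
step 1 (dt=0.02): k1=(4.683), k2=(4.660), k3=(4.660), k4=(4.635); state += dt/6·(k1+2k2+2k3+k4)
t=0.020: state=(6.463)
t=0.040: state=(6.555)
t=0.060: state=(6.647)
continuing one RK4 step at a time; state shown every 10 steps (Δt=0.2):
t=0.200: state=(7.251)
t=0.400: state=(7.997)
t=0.500: state=(8.314)
next step: t=0.520: state=(8.373) — x has crossed 8.34
linear interpolation between t=0.500 (8.31422) and t=0.520 (8.37307) → t≈0.509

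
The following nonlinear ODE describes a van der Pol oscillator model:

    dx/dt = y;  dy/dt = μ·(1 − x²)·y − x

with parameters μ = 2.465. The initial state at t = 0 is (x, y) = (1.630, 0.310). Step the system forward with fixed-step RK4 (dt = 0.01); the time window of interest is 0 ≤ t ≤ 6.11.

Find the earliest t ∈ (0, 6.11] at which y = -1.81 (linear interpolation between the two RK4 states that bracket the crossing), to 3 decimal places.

t = 2.094

t=0.000: state=(1.630, 0.310)
step 1 (dt=0.01): k1=(0.310, -2.896), k2=(0.296, -2.842), k3=(0.296, -2.843), k4=(0.282, -2.790); state += dt/6·(k1+2k2+2k3+k4)
t=0.010: state=(1.633, 0.282)
t=0.020: state=(1.636, 0.254)
t=0.030: state=(1.638, 0.228)
continuing one RK4 step at a time; state shown every 20 steps (Δt=0.2):
t=0.200: state=(1.647, -0.088)
t=0.400: state=(1.609, -0.263)
t=0.600: state=(1.547, -0.350)
t=0.800: state=(1.471, -0.412)
t=1.000: state=(1.383, -0.472)
t=1.200: state=(1.281, -0.545)
t=1.400: state=(1.163, -0.645)
t=1.600: state=(1.020, -0.796)
t=1.800: state=(0.838, -1.043)
t=2.000: state=(0.590, -1.484)
t=2.090: state=(0.443, -1.795)
next step: t=2.100: state=(0.425, -1.836) — y has crossed -1.81
linear interpolation between t=2.090 (-1.79496) and t=2.100 (-1.83561) → t≈2.094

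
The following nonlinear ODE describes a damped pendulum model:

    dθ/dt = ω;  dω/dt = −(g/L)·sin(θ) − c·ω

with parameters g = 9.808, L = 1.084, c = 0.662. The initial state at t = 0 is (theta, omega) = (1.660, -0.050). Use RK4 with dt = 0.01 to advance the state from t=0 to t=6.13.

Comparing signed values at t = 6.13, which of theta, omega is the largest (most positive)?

largest component: omega

t=0.000: state=(1.660, -0.050)
step 1 (dt=0.01): k1=(-0.050, -8.979), k2=(-0.095, -8.949), k3=(-0.095, -8.950), k4=(-0.139, -8.920); state += dt/6·(k1+2k2+2k3+k4)
t=0.010: state=(1.659, -0.139)
t=0.020: state=(1.657, -0.228)
t=0.030: state=(1.654, -0.317)
continuing one RK4 step at a time; state shown every 20 steps (Δt=0.2):
t=0.200: state=(1.478, -1.736)
t=0.400: state=(0.985, -3.112)
t=0.600: state=(0.284, -3.714)
t=0.800: state=(-0.418, -3.113)
t=1.000: state=(-0.903, -1.658)
t=1.200: state=(-1.069, -0.014)
t=1.400: state=(-0.922, 1.429)
t=1.600: state=(-0.530, 2.385)
t=1.800: state=(-0.022, 2.541)
t=2.000: state=(0.429, 1.859)
t=2.200: state=(0.689, 0.700)
t=2.400: state=(0.707, -0.503)
t=2.600: state=(0.507, -1.424)
t=2.800: state=(0.173, -1.814)
t=3.000: state=(-0.176, -1.574)
t=3.200: state=(-0.424, -0.855)
t=3.400: state=(-0.506, 0.035)
t=3.600: state=(-0.418, 0.805)
t=3.800: state=(-0.208, 1.233)
t=4.000: state=(0.045, 1.213)
t=4.200: state=(0.251, 0.798)
t=4.400: state=(0.350, 0.179)
t=4.600: state=(0.324, -0.419)
t=4.800: state=(0.196, -0.811)
t=5.000: state=(0.020, -0.893)
t=5.200: state=(-0.140, -0.671)
t=5.400: state=(-0.235, -0.258)
t=5.600: state=(-0.242, 0.186)
t=5.800: state=(-0.168, 0.516)
t=6.000: state=(-0.049, 0.637)
t=6.130: state=(0.032, 0.593)
compare at T: theta=0.032, omega=0.593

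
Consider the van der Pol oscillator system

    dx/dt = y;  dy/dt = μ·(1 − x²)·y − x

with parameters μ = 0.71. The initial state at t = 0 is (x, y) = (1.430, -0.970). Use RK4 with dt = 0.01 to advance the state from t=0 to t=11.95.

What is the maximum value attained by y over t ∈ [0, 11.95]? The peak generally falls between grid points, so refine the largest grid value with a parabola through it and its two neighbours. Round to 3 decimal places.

max y = 2.401

t=0.000: state=(1.430, -0.970)
step 1 (dt=0.01): k1=(-0.970, -0.710), k2=(-0.974, -0.712), k3=(-0.974, -0.712), k4=(-0.977, -0.715); state += dt/6·(k1+2k2+2k3+k4)
t=0.010: state=(1.420, -0.977)
t=0.020: state=(1.410, -0.984)
t=0.030: state=(1.401, -0.992)
continuing one RK4 step at a time; state shown every 50 steps (Δt=0.5):
t=0.500: state=(0.843, -1.414)
t=1.000: state=(-0.030, -2.110)
t=1.500: state=(-1.186, -2.235)
t=2.000: state=(-1.932, -0.639)
t=2.500: state=(-1.951, 0.391)
t=3.000: state=(-1.642, 0.807)
t=3.500: state=(-1.151, 1.174)
t=4.000: state=(-0.432, 1.751)
t=4.500: state=(0.622, 2.390)
t=5.000: state=(1.681, 1.479)
t=5.500: state=(2.005, -0.027)
t=6.000: state=(1.815, -0.637)
t=6.500: state=(1.408, -0.985)
t=7.000: state=(0.812, -1.438)
t=7.500: state=(-0.076, -2.141)
t=8.000: state=(-1.234, -2.193)
t=8.500: state=(-1.945, -0.571)
t=9.000: state=(-1.942, 0.416)
t=9.500: state=(-1.624, 0.821)
t=10.000: state=(-1.125, 1.194)
t=10.500: state=(-0.393, 1.782)
t=11.000: state=(0.674, 2.397)
t=11.500: state=(1.712, 1.400)
t=11.950: state=(2.005, 0.030)
largest grid value and its neighbours: y(4.540)=2.40017, y(4.550)=2.40083, y(4.560)=2.40065
parabola through these three points peaks at t≈4.553 with y≈2.40087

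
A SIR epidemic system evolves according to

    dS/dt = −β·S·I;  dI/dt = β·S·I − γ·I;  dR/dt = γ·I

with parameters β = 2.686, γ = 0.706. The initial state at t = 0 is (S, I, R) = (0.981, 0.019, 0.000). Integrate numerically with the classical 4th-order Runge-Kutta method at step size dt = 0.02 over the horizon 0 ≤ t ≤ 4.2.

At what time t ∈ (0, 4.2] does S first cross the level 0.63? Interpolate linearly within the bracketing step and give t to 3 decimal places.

t = 1.611

t=0.000: state=(0.981, 0.019, 0.000)
step 1 (dt=0.02): k1=(-0.050, 0.037, 0.013), k2=(-0.051, 0.037, 0.014), k3=(-0.051, 0.037, 0.014), k4=(-0.052, 0.038, 0.014); state += dt/6·(k1+2k2+2k3+k4)
t=0.020: state=(0.980, 0.020, 0.000)
t=0.040: state=(0.979, 0.021, 0.001)
t=0.060: state=(0.978, 0.021, 0.001)
continuing one RK4 step at a time; state shown every 10 steps (Δt=0.2):
t=0.200: state=(0.969, 0.028, 0.003)
t=0.400: state=(0.951, 0.041, 0.008)
t=0.600: state=(0.927, 0.058, 0.015)
t=0.800: state=(0.893, 0.083, 0.025)
t=1.000: state=(0.847, 0.114, 0.039)
t=1.200: state=(0.788, 0.154, 0.058)
t=1.400: state=(0.717, 0.201, 0.083)
t=1.600: state=(0.635, 0.251, 0.114)
next step: t=1.620: state=(0.626, 0.256, 0.118) — S has crossed 0.63
linear interpolation between t=1.600 (0.63484) and t=1.620 (0.62626) → t≈1.611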